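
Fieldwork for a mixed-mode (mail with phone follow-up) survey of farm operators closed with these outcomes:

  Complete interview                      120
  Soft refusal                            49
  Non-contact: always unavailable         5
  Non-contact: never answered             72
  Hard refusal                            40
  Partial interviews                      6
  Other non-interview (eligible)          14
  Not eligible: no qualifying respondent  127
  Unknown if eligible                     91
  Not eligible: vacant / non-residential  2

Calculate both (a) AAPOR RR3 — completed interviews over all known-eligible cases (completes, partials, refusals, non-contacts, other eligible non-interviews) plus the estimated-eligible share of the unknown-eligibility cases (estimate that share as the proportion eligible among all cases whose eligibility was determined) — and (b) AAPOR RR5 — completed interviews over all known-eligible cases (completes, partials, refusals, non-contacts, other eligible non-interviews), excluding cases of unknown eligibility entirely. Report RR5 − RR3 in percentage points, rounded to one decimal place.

6.8

Refused = 40 + 49 = 89
Non-contacts = 72 + 5 = 77
Out of scope = 127 + 2 = 129
Num → 120
Eligible (known) → 120 + 6 + 89 + 77 + 14 = 306
e = 306 / (306 + 129) = 306 / 435 = 0.7034
e × U → 0.7034 × 91 = 64.01
Base → 306 + 64.01 = 370.01
RR3 = 120 / 370.01 = 0.3243
Base → 120 + 6 + 89 + 77 + 14 = 306
RR5 = 120 / 306 = 0.3922
Difference = 39.22 − 32.43 = 6.79 percentage points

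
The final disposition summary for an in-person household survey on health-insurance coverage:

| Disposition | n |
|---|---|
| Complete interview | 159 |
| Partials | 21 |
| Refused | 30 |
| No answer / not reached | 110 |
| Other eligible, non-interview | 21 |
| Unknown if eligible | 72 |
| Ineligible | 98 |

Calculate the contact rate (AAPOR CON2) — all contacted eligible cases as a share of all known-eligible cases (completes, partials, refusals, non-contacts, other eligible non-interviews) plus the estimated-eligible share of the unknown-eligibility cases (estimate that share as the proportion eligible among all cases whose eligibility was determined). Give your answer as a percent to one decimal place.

Num: 159 + 21 + 30 + 21 = 231
Eligible (known): 159 + 21 + 30 + 110 + 21 = 341
e = 341 / (341 + 98) = 341 / 439 = 0.7768
Eligible share of unknowns: 0.7768 × 72 = 55.93
Base: 341 + 55.93 = 396.93
CON2 = 231 / 396.93 = 0.5820

58.2%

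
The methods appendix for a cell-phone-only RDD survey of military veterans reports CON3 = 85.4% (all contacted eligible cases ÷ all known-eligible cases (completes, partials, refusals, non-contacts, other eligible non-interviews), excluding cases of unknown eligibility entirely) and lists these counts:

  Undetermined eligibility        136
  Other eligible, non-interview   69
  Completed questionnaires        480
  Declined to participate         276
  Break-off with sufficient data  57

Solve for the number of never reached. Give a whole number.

Num → 480 + 57 + 276 + 69 = 882
CON3 = 882 / D = 0.854
D = 882 / 0.854 = 1032.8
Remaining denominator categories sum to 882
never reached = 1032.8 − 882 ≈ 151

151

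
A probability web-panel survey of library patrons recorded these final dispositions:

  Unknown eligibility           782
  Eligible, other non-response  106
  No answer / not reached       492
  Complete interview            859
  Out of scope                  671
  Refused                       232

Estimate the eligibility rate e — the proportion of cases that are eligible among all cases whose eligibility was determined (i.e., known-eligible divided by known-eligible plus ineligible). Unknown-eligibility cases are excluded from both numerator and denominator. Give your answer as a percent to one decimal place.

71.6%

Known eligible → 859 + 232 + 492 + 106 = 1689
e = 1689 / (1689 + 671) = 1689 / 2360 = 0.7157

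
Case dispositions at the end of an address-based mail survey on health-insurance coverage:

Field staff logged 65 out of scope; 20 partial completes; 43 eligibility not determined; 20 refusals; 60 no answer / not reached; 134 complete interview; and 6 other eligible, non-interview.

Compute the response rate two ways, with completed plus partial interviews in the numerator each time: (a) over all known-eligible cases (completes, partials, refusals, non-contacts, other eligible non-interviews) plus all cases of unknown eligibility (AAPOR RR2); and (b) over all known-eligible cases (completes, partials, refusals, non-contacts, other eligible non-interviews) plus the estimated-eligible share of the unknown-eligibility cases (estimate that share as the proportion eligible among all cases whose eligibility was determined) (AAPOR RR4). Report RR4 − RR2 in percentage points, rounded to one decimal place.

1.8

Top → 134 + 20 = 154
Base → 134 + 20 + 20 + 60 + 6 + 43 = 283
RR2 = 154 / 283 = 0.5442
Determined eligible → 134 + 20 + 20 + 60 + 6 = 240
e = 240 / (240 + 65) = 240 / 305 = 0.7869
Estimated eligible among unknowns → 0.7869 × 43 = 33.84
Base → 240 + 33.84 = 273.84
RR4 = 154 / 273.84 = 0.5624
Difference = 56.24 − 54.42 = 1.82 percentage points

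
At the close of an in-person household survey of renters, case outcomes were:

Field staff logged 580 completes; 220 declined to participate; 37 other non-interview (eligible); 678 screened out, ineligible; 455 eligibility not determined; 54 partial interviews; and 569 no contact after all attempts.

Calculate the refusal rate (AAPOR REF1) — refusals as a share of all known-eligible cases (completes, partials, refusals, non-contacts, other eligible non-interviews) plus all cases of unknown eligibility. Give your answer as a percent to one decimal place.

Top: 220
Base: 580 + 54 + 220 + 569 + 37 + 455 = 1915
REF1 = 220 / 1915 = 0.1149

11.5%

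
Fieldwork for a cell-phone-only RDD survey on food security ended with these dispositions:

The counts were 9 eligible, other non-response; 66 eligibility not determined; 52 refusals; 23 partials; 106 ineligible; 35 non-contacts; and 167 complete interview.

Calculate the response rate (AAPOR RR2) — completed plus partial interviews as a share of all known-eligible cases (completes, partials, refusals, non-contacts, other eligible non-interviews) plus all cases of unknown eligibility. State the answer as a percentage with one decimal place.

Top → 167 + 23 = 190
Denom → 167 + 23 + 52 + 35 + 9 + 66 = 352
RR2 = 190 / 352 = 0.5398

54.0%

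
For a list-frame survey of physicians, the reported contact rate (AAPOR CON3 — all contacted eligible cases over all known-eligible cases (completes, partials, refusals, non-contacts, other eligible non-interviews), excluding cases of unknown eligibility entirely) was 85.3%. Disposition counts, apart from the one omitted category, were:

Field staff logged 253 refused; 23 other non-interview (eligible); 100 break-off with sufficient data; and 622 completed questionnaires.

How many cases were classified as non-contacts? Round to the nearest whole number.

172

Numerator → 622 + 100 + 253 + 23 = 998
CON3 = 998 / D = 0.853
D = 998 / 0.853 = 1170.0
Rest of base = 998
non-contacts = 1170.0 − 998 ≈ 172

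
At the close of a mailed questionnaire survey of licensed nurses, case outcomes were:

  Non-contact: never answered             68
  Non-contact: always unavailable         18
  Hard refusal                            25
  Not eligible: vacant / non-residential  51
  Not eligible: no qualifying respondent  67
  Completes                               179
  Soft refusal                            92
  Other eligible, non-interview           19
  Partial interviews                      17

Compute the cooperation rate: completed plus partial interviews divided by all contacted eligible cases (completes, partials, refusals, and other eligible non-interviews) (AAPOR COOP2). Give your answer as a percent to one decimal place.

Refusal or break-off = 25 + 92 = 117
No contact after all attempts = 68 + 18 = 86
Out of scope = 67 + 51 = 118
Top → 179 + 17 = 196
Denom → 179 + 17 + 117 + 19 = 332
COOP2 = 196 / 332 = 0.5904

59.0%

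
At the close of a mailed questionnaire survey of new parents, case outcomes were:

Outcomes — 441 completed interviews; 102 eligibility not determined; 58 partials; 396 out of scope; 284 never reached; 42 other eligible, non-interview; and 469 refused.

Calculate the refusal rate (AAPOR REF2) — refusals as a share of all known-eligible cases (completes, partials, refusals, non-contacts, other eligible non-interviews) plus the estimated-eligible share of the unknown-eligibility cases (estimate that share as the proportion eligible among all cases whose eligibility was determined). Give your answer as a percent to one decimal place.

Top → 469
Known eligible → 441 + 58 + 469 + 284 + 42 = 1294
e = 1294 / (1294 + 396) = 1294 / 1690 = 0.7657
Eligible share of unknowns → 0.7657 × 102 = 78.10
Denom → 1294 + 78.10 = 1372.10
REF2 = 469 / 1372.10 = 0.3418

34.2%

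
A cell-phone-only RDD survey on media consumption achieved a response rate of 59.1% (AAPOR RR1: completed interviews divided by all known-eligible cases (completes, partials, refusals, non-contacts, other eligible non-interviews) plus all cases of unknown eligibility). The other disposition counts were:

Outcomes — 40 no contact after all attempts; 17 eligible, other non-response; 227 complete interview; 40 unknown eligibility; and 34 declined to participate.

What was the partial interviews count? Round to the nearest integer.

RR1 = 227 / D = 0.591
D = 227 / 0.591 = 384.1
Other denominator terms total 358
partial interviews = 384.1 − 358 ≈ 26

26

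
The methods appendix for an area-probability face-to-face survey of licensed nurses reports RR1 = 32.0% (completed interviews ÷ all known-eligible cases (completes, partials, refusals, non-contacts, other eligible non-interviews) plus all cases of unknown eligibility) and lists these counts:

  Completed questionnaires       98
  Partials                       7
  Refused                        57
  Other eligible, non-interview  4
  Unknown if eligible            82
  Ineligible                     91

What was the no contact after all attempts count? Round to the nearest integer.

58

RR1 = 98 / D = 0.320
D = 98 / 0.320 = 306.2
Remaining denominator categories sum to 248
no contact after all attempts = 306.2 − 248 ≈ 58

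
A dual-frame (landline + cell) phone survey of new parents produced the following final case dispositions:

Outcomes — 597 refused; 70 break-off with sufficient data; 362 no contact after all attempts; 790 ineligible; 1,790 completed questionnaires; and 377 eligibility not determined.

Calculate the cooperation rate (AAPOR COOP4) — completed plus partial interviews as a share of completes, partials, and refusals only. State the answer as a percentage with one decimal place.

75.7%

Num → 1790 + 70 = 1860
Denominator → 1790 + 70 + 597 = 2457
COOP4 = 1860 / 2457 = 0.7570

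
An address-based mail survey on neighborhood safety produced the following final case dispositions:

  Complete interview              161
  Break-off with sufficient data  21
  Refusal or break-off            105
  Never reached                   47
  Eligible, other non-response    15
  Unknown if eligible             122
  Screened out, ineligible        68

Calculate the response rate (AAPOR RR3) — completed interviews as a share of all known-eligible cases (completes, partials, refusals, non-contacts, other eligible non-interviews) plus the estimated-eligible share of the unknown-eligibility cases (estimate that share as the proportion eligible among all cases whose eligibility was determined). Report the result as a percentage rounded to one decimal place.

Top → 161
Determined eligible → 161 + 21 + 105 + 47 + 15 = 349
e = 349 / (349 + 68) = 349 / 417 = 0.8369
Eligible share of unknowns → 0.8369 × 122 = 102.10
Base → 349 + 102.10 = 451.10
RR3 = 161 / 451.10 = 0.3569

35.7%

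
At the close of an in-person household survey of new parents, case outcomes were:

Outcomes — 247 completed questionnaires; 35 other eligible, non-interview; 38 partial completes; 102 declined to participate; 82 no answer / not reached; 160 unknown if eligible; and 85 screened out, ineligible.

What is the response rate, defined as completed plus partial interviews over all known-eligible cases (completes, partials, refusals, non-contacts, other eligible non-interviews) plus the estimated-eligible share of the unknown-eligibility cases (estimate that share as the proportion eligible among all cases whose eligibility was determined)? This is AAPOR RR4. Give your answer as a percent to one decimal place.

Top: 247 + 38 = 285
Eligible (known): 247 + 38 + 102 + 82 + 35 = 504
e = 504 / (504 + 85) = 504 / 589 = 0.8557
Eligible share of unknowns: 0.8557 × 160 = 136.91
Denominator: 504 + 136.91 = 640.91
RR4 = 285 / 640.91 = 0.4447

44.5%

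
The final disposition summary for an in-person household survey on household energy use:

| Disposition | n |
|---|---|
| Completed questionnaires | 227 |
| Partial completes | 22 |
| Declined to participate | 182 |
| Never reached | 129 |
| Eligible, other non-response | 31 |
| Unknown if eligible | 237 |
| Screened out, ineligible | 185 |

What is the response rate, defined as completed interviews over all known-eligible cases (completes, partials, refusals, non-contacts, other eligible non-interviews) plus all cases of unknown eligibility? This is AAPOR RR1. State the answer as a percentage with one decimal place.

Numerator: 227
Denominator: 227 + 22 + 182 + 129 + 31 + 237 = 828
RR1 = 227 / 828 = 0.2742

27.4%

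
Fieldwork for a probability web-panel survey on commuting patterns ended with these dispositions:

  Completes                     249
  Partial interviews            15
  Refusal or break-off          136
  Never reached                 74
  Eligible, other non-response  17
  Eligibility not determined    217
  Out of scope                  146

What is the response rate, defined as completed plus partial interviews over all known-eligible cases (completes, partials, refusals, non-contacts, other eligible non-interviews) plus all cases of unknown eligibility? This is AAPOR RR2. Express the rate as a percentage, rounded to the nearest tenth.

Numerator: 249 + 15 = 264
Denominator: 249 + 15 + 136 + 74 + 17 + 217 = 708
RR2 = 264 / 708 = 0.3729

37.3%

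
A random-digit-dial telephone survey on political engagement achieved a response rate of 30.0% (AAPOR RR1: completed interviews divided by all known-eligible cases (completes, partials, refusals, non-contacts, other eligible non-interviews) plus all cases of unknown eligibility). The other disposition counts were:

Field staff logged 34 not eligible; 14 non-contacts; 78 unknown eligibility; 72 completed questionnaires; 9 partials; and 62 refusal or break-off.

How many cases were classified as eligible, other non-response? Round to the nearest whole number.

5

RR1 = 72 / D = 0.300
D = 72 / 0.300 = 240.0
Rest of base = 235
eligible, other non-response = 240.0 − 235 ≈ 5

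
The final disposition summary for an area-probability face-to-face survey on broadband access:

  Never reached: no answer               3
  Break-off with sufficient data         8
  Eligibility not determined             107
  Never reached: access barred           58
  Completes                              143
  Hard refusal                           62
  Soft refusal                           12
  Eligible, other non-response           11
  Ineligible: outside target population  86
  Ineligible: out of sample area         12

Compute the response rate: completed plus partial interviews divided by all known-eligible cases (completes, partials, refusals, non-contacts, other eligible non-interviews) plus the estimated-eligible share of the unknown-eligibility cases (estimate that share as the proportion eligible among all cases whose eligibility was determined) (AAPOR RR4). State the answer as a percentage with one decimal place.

40.0%

Refusal or break-off = 62 + 12 = 74
Non-contacts = 3 + 58 = 61
Screened out, ineligible = 86 + 12 = 98
Numerator = 143 + 8 = 151
Eligible (known) = 143 + 8 + 74 + 61 + 11 = 297
e = 297 / (297 + 98) = 297 / 395 = 0.7519
Estimated eligible among unknowns = 0.7519 × 107 = 80.45
Base = 297 + 80.45 = 377.45
RR4 = 151 / 377.45 = 0.4001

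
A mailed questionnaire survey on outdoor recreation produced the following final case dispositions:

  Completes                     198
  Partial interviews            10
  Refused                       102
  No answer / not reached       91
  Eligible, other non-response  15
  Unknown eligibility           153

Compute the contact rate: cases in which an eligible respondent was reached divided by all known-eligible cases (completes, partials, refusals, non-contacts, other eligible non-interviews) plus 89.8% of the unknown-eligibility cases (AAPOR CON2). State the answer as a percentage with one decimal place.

Num: 198 + 10 + 102 + 15 = 325
Eligible (known): 198 + 10 + 102 + 91 + 15 = 416
Eligible share of unknowns: 0.8980 × 153 = 137.39
Denominator: 416 + 137.39 = 553.39
CON2 = 325 / 553.39 = 0.5873

58.7%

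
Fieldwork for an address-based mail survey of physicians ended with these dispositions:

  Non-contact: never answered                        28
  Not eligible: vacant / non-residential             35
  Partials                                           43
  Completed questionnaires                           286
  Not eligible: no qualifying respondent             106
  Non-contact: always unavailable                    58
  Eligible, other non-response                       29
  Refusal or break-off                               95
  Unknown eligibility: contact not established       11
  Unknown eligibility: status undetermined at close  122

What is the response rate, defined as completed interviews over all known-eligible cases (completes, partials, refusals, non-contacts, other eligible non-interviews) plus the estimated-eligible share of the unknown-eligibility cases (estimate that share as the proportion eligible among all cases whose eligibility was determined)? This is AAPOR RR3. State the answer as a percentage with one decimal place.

No contact after all attempts = 28 + 58 = 86
Eligibility not determined = 11 + 122 = 133
Not eligible = 106 + 35 = 141
Top → 286
Determined eligible → 286 + 43 + 95 + 86 + 29 = 539
e = 539 / (539 + 141) = 539 / 680 = 0.7926
Estimated eligible among unknowns → 0.7926 × 133 = 105.42
Denom → 539 + 105.42 = 644.42
RR3 = 286 / 644.42 = 0.4438

44.4%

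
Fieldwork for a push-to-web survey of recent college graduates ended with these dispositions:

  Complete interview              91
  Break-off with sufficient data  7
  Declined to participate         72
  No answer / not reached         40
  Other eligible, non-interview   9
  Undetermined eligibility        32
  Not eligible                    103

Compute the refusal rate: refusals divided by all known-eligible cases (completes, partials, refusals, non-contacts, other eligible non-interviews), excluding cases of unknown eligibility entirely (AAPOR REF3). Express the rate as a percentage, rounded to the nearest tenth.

Numerator = 72
Base = 91 + 7 + 72 + 40 + 9 = 219
REF3 = 72 / 219 = 0.3288

32.9%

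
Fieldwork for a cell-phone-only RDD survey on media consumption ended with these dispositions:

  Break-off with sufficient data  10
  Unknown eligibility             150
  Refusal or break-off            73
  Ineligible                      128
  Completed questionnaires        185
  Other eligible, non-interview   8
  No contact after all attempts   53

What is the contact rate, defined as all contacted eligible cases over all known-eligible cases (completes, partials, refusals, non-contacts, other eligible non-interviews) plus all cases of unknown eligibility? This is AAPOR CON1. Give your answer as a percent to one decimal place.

57.6%

Num = 185 + 10 + 73 + 8 = 276
Base = 185 + 10 + 73 + 53 + 8 + 150 = 479
CON1 = 276 / 479 = 0.5762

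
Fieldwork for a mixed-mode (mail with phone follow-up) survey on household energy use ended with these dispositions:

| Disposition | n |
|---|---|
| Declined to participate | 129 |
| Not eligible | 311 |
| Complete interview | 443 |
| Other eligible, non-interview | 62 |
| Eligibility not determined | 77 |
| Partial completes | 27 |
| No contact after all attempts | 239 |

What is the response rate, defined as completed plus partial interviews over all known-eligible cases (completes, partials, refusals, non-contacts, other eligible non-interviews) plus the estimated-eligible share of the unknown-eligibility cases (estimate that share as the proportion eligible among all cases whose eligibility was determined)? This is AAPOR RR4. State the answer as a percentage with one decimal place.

49.1%

Numerator = 443 + 27 = 470
Eligible (known) = 443 + 27 + 129 + 239 + 62 = 900
e = 900 / (900 + 311) = 900 / 1211 = 0.7432
Eligible share of unknowns = 0.7432 × 77 = 57.23
Base = 900 + 57.23 = 957.23
RR4 = 470 / 957.23 = 0.4910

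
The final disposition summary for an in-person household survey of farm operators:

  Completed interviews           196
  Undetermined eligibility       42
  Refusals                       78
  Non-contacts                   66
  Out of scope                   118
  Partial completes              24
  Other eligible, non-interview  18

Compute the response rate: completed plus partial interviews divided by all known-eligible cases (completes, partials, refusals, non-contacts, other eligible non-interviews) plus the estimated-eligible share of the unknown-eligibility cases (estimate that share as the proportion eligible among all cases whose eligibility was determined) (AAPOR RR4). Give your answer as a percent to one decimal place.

Num: 196 + 24 = 220
Determined eligible: 196 + 24 + 78 + 66 + 18 = 382
e = 382 / (382 + 118) = 382 / 500 = 0.7640
e × U: 0.7640 × 42 = 32.09
Denom: 382 + 32.09 = 414.09
RR4 = 220 / 414.09 = 0.5313

53.1%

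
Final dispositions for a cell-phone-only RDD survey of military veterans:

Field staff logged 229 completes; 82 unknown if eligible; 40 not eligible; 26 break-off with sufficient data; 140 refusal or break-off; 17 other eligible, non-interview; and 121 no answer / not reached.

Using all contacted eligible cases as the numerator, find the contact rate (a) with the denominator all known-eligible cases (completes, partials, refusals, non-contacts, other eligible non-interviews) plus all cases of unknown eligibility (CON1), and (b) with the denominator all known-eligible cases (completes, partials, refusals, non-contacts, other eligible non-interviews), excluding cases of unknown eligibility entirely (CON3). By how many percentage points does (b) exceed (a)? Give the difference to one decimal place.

10.3

Top: 229 + 26 + 140 + 17 = 412
Denominator: 229 + 26 + 140 + 121 + 17 + 82 = 615
CON1 = 412 / 615 = 0.6699
Denominator: 229 + 26 + 140 + 121 + 17 = 533
CON3 = 412 / 533 = 0.7730
Difference = 77.30 − 66.99 = 10.31 percentage points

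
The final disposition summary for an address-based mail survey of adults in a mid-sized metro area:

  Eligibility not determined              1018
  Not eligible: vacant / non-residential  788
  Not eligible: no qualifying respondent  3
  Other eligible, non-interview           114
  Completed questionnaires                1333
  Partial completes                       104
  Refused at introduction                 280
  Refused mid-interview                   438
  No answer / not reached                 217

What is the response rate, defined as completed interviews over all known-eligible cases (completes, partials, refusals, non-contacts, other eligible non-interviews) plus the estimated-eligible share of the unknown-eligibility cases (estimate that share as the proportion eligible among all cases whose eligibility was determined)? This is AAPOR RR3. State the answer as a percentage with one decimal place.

40.9%

Declined to participate = 280 + 438 = 718
Out of scope = 3 + 788 = 791
Numerator = 1333
Determined eligible = 1333 + 104 + 718 + 217 + 114 = 2486
e = 2486 / (2486 + 791) = 2486 / 3277 = 0.7586
e × U = 0.7586 × 1018 = 772.25
Base = 2486 + 772.25 = 3258.25
RR3 = 1333 / 3258.25 = 0.4091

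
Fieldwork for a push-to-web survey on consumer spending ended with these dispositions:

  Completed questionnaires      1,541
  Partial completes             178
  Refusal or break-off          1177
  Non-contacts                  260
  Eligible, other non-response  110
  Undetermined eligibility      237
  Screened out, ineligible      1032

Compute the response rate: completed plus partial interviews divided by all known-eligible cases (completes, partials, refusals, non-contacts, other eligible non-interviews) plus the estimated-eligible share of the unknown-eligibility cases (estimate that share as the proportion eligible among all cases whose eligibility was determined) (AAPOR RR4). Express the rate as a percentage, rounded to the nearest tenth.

49.9%

Num: 1541 + 178 = 1719
Known eligible: 1541 + 178 + 1177 + 260 + 110 = 3266
e = 3266 / (3266 + 1032) = 3266 / 4298 = 0.7599
Estimated eligible among unknowns: 0.7599 × 237 = 180.10
Denom: 3266 + 180.10 = 3446.10
RR4 = 1719 / 3446.10 = 0.4988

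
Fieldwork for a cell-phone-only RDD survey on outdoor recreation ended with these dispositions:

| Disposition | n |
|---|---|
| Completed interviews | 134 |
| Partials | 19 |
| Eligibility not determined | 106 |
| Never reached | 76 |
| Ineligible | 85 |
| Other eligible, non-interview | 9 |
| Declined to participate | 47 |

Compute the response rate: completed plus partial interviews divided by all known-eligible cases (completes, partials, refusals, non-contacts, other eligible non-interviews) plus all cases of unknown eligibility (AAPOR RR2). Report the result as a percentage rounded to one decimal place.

39.1%

Top = 134 + 19 = 153
Denom = 134 + 19 + 47 + 76 + 9 + 106 = 391
RR2 = 153 / 391 = 0.3913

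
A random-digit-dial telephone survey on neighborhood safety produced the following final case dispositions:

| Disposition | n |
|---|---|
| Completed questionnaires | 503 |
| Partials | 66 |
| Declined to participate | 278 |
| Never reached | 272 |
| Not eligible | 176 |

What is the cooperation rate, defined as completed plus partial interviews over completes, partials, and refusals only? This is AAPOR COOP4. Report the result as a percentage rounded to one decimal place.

67.2%

Num = 503 + 66 = 569
Base = 503 + 66 + 278 = 847
COOP4 = 569 / 847 = 0.6718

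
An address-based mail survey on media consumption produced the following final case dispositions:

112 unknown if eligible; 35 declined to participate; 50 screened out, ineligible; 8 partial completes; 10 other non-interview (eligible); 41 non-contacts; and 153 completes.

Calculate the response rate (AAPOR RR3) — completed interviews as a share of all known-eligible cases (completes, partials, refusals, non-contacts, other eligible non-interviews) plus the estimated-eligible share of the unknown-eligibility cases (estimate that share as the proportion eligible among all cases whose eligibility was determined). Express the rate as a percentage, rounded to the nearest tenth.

45.0%

Numerator = 153
Eligible (known) = 153 + 8 + 35 + 41 + 10 = 247
e = 247 / (247 + 50) = 247 / 297 = 0.8316
e × U = 0.8316 × 112 = 93.14
Base = 247 + 93.14 = 340.14
RR3 = 153 / 340.14 = 0.4498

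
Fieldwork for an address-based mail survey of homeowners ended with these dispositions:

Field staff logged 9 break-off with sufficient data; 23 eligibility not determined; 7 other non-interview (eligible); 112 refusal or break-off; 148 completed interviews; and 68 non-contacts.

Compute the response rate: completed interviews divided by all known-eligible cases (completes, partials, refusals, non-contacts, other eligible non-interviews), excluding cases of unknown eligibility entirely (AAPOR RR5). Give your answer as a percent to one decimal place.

Num: 148
Base: 148 + 9 + 112 + 68 + 7 = 344
RR5 = 148 / 344 = 0.4302

43.0%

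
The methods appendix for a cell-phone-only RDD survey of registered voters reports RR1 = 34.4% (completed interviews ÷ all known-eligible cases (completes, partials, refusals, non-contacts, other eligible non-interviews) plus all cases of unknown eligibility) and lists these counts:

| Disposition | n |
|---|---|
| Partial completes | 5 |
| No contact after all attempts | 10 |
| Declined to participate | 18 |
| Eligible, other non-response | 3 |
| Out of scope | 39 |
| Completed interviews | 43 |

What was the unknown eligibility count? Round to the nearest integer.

46

RR1 = 43 / D = 0.344
D = 43 / 0.344 = 125.0
Remaining denominator categories sum to 79
unknown eligibility = 125.0 − 79 ≈ 46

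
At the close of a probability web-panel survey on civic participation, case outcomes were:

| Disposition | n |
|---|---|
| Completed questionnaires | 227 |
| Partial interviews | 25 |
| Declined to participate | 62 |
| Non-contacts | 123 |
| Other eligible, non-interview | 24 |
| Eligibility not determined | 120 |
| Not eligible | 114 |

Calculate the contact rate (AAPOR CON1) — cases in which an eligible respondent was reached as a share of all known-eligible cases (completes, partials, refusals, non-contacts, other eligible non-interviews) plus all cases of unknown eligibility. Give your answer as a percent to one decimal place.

Top = 227 + 25 + 62 + 24 = 338
Denominator = 227 + 25 + 62 + 123 + 24 + 120 = 581
CON1 = 338 / 581 = 0.5818

58.2%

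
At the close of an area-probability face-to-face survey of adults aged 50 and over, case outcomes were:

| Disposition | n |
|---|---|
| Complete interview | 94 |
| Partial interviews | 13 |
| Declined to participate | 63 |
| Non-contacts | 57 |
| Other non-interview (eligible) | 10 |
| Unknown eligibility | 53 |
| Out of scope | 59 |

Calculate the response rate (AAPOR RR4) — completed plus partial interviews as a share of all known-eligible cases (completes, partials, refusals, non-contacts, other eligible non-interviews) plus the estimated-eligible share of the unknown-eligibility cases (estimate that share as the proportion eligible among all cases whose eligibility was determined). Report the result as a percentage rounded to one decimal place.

Top: 94 + 13 = 107
Eligible (known): 94 + 13 + 63 + 57 + 10 = 237
e = 237 / (237 + 59) = 237 / 296 = 0.8007
Eligible share of unknowns: 0.8007 × 53 = 42.44
Base: 237 + 42.44 = 279.44
RR4 = 107 / 279.44 = 0.3829

38.3%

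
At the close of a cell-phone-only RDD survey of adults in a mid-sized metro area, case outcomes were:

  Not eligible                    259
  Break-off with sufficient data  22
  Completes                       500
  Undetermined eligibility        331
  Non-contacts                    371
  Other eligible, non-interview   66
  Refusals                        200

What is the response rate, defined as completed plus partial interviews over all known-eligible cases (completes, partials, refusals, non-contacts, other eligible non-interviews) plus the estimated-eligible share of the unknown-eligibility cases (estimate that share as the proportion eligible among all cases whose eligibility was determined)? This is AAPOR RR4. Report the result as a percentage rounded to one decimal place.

36.5%

Num → 500 + 22 = 522
Eligible (known) → 500 + 22 + 200 + 371 + 66 = 1159
e = 1159 / (1159 + 259) = 1159 / 1418 = 0.8173
Estimated eligible among unknowns → 0.8173 × 331 = 270.53
Denom → 1159 + 270.53 = 1429.53
RR4 = 522 / 1429.53 = 0.3652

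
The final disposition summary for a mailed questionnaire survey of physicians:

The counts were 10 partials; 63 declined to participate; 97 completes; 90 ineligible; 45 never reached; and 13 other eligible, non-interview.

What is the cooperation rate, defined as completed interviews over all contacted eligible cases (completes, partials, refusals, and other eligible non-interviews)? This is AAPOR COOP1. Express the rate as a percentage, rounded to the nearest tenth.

Top = 97
Base = 97 + 10 + 63 + 13 = 183
COOP1 = 97 / 183 = 0.5301

53.0%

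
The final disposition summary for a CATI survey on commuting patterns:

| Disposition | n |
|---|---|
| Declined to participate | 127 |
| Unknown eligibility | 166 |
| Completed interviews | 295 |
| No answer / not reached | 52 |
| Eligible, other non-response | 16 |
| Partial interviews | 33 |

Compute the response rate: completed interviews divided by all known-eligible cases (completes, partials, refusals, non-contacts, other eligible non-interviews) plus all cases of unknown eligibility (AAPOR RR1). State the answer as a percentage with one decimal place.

Numerator → 295
Denom → 295 + 33 + 127 + 52 + 16 + 166 = 689
RR1 = 295 / 689 = 0.4282

42.8%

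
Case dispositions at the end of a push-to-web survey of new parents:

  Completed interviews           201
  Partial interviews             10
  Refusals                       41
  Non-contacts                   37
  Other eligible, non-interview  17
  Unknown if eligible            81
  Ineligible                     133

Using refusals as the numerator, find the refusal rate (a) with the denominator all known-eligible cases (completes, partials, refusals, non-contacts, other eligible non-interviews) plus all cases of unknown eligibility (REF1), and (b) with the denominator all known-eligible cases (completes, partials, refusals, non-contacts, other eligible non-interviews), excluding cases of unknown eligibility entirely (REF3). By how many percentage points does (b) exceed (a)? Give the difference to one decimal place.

Top = 41
Base = 201 + 10 + 41 + 37 + 17 + 81 = 387
REF1 = 41 / 387 = 0.1059
Base = 201 + 10 + 41 + 37 + 17 = 306
REF3 = 41 / 306 = 0.1340
Difference = 13.40 − 10.59 = 2.81 percentage points

2.8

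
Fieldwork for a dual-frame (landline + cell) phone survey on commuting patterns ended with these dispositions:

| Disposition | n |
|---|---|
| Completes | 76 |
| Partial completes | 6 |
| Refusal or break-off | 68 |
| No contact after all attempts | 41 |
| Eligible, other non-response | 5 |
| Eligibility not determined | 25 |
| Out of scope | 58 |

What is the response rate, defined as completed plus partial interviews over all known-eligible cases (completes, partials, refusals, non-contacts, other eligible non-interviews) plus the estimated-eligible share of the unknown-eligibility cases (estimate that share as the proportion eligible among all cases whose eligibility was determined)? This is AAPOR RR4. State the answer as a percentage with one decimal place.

38.1%

Num: 76 + 6 = 82
Determined eligible: 76 + 6 + 68 + 41 + 5 = 196
e = 196 / (196 + 58) = 196 / 254 = 0.7717
e × U: 0.7717 × 25 = 19.29
Denominator: 196 + 19.29 = 215.29
RR4 = 82 / 215.29 = 0.3809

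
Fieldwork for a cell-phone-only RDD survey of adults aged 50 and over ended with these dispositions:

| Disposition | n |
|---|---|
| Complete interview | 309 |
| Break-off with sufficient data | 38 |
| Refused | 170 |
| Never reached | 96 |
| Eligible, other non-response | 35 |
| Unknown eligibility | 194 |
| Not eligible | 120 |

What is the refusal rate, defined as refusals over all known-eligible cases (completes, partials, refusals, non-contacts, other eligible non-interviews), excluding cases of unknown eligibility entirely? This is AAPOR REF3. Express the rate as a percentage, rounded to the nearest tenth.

Top → 170
Denom → 309 + 38 + 170 + 96 + 35 = 648
REF3 = 170 / 648 = 0.2623

26.2%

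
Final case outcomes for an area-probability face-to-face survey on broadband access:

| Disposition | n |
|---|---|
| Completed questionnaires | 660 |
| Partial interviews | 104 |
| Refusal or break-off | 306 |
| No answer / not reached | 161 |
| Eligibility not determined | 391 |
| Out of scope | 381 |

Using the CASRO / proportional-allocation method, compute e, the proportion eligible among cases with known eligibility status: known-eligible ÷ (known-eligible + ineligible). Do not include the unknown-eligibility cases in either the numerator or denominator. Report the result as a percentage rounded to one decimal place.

Determined eligible: 660 + 104 + 306 + 161 = 1231
e = 1231 / (1231 + 381) = 1231 / 1612 = 0.7636

76.4%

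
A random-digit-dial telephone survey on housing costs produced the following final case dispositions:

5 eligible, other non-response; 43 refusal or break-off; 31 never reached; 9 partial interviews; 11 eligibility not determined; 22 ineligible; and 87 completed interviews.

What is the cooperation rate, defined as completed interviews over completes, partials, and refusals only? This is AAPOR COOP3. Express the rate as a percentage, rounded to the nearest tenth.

Top → 87
Base → 87 + 9 + 43 = 139
COOP3 = 87 / 139 = 0.6259

62.6%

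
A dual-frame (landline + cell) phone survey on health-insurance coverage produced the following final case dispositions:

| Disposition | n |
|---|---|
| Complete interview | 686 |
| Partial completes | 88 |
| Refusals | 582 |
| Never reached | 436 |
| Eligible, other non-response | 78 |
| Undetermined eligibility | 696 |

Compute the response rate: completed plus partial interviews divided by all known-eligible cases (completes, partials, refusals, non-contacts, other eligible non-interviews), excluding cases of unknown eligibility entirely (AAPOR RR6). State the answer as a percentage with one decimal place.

41.4%

Numerator → 686 + 88 = 774
Denom → 686 + 88 + 582 + 436 + 78 = 1870
RR6 = 774 / 1870 = 0.4139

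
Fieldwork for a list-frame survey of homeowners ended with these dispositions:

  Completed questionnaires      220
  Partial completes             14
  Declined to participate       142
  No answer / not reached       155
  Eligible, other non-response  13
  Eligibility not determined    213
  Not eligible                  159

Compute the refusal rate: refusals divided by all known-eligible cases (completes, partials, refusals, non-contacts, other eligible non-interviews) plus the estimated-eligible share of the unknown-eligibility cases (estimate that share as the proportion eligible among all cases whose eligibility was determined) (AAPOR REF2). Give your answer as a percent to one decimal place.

20.0%

Num = 142
Eligible (known) = 220 + 14 + 142 + 155 + 13 = 544
e = 544 / (544 + 159) = 544 / 703 = 0.7738
Estimated eligible among unknowns = 0.7738 × 213 = 164.82
Denom = 544 + 164.82 = 708.82
REF2 = 142 / 708.82 = 0.2003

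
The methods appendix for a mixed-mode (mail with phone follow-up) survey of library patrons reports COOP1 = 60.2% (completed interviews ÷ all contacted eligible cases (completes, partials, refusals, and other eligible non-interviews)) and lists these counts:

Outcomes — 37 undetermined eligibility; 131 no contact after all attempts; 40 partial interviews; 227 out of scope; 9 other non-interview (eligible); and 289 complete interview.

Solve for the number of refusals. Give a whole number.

COOP1 = 289 / D = 0.602
D = 289 / 0.602 = 480.1
Rest of base = 338
refusals = 480.1 − 338 ≈ 142

142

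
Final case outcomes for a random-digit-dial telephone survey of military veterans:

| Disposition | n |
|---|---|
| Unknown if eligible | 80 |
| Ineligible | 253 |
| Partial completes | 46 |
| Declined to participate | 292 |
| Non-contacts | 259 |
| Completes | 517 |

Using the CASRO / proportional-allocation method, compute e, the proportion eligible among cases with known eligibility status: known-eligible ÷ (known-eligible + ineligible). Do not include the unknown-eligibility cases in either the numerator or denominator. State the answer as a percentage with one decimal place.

Known eligible → 517 + 46 + 292 + 259 = 1114
e = 1114 / (1114 + 253) = 1114 / 1367 = 0.8149

81.5%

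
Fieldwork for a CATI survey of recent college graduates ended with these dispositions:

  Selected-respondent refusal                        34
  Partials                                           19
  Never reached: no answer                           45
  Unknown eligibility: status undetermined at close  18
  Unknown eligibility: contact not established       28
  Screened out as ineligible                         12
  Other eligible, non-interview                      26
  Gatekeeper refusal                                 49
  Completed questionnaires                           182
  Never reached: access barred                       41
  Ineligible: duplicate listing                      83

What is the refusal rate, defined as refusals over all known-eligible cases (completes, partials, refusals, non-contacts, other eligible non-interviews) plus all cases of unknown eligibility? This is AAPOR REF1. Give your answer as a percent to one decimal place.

Declined to participate = 49 + 34 = 83
Non-contacts = 45 + 41 = 86
Undetermined eligibility = 28 + 18 = 46
Not eligible = 12 + 83 = 95
Top → 83
Denom → 182 + 19 + 83 + 86 + 26 + 46 = 442
REF1 = 83 / 442 = 0.1878

18.8%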